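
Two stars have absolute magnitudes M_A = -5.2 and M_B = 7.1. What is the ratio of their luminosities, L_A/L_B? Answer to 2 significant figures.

ΔM = M_A − M_B = -12.3
L_A/L_B = 10^(−0.4 ΔM) = 10^4.920 = 83180

L_A/L_B ≈ 83000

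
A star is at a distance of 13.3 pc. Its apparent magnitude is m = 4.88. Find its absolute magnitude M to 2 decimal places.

M ≈ 4.26

5 log₁₀(d/10 pc) = 5 log₁₀(13.30) − 5 = 0.619
M = m − 5 log₁₀(d/10) = 4.88 − 0.619 = 4.261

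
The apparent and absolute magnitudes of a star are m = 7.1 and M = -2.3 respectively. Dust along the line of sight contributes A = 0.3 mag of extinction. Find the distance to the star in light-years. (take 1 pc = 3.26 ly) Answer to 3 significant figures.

m − M = 5 log₁₀(d/10 pc) + A  ⇒  7.1 − (-2.3) − 0.3 = 5 log₁₀(d/10)
9.100 = 5 log₁₀(d/10)
log₁₀ d = (m − M − A)/5 + 1 = 2.8200
d = 10^2.8200 = 660.7 pc
= 2154 ly

d ≈ 2150 ly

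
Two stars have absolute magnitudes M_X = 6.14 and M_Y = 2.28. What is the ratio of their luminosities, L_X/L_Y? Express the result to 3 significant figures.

ΔM = M_X − M_Y = 3.86
L_X/L_Y = 10^(−0.4 ΔM) = 10^-1.544 = 0.02858

L_X/L_Y ≈ 0.0286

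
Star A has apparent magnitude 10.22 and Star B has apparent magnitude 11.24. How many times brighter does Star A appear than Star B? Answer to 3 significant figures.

2.56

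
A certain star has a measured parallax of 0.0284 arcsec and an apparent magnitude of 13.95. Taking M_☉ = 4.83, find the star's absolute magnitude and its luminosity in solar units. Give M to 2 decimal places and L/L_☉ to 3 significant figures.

M ≈ 11.22; L/L_☉ ≈ 2.79×10^-3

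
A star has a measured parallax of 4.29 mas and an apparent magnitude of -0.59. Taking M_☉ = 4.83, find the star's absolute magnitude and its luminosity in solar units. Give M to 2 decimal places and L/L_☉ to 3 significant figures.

d = 1/p = 1000/4.29 mas = 233.1 pc
M = m − 5 log₁₀ d + 5 = -0.59 − 5·2.3675 + 5 = -7.428
M − M_☉ = -7.428 − 4.83 = -12.258
L/L_☉ = 10^(−0.4 × -12.258) = 80000

M ≈ -7.43; L/L_☉ ≈ 80000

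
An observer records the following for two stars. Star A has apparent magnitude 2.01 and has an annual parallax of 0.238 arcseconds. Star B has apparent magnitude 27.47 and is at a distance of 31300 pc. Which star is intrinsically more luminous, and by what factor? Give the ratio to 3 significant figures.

Star A is more luminous, by a factor of 275.

Star A: d = 1/p = 1/0.238″ = 4.202 pc
Star A: M = m − 5 log₁₀ d + 5 = 2.01 − 5·0.6234 + 5 = 3.893
Star B: M = m − 5 log₁₀ d + 5 = 27.47 − 5·4.4955 + 5 = 9.992
ΔM = M_A − M_B = 3.893 − (9.992) = -6.099; smaller M is more luminous → Star A.
L ratio = 10^(0.4 |ΔM|) = 10^2.440 = 275.3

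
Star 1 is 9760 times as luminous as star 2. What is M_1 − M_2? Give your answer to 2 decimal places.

M_1 − M_2 ≈ -9.97

Pogson: ΔM = −2.5 log₁₀(ratio) = −2.5 log₁₀(9760) = −2.5 × 3.9894 = -9.974
Star 1 is brighter, so it has the smaller magnitude: the difference is negative.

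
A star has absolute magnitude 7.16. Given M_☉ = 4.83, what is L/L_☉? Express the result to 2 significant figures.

M − M_☉ = 7.16 − 4.83 = 2.330
L/L_☉ = 10^(−0.4 (M − M_☉)) = 10^-0.932 = 0.1169

L/L_☉ ≈ 0.12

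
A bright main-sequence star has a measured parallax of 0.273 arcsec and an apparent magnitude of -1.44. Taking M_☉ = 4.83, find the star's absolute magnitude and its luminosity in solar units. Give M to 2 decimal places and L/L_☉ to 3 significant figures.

M ≈ 0.74; L/L_☉ ≈ 43.2

d = 1/p = 1/0.273″ = 3.663 pc
M = m − 5 log₁₀ d + 5 = -1.44 − 5·0.5638 + 5 = 0.741
M − M_☉ = 0.741 − 4.83 = -4.089
L/L_☉ = 10^(−0.4 × -4.089) = 43.22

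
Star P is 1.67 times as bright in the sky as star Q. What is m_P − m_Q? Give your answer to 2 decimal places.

Pogson: Δm = −2.5 log₁₀(ratio) = −2.5 log₁₀(1.67) = −2.5 × 0.2227 = -0.557
Star P is brighter, so it has the smaller magnitude: the difference is negative.

m_P − m_Q ≈ -0.56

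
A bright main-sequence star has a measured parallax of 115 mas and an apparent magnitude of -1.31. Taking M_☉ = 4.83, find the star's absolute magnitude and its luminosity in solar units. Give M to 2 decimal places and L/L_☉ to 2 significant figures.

M ≈ -1.01; L/L_☉ ≈ 220

d = 1/p = 1000/115 mas = 8.696 pc
M = m − 5 log₁₀ d + 5 = -1.31 − 5·0.9393 + 5 = -1.007
M − M_☉ = -1.007 − 4.83 = -5.837
L/L_☉ = 10^(−0.4 × -5.837) = 216.1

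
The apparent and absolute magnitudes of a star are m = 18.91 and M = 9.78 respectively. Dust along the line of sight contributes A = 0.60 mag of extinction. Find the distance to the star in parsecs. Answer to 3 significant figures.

m − M = 5 log₁₀(d/10 pc) + A  ⇒  18.91 − (9.78) − 0.60 = 5 log₁₀(d/10)
8.530 = 5 log₁₀(d/10)
log₁₀ d = (m − M − A)/5 + 1 = 2.7060
d = 10^2.7060 = 508.2 pc

d ≈ 508 pc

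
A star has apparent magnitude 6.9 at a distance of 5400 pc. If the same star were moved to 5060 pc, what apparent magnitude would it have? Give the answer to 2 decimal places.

Flux ∝ 1/d², so Δm = 5 log₁₀(d₂/d₁) = 5 log₁₀(5060/5400) = -0.141
m₂ = m₁ + Δm = 6.9 + (-0.141) = 6.759

m ≈ 6.76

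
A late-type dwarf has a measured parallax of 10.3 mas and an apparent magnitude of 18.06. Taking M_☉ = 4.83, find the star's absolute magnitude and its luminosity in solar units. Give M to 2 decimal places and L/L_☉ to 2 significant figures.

M ≈ 13.12; L/L_☉ ≈ 4.8×10^-4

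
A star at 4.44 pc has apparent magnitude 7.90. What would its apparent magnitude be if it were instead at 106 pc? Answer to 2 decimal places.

Flux ∝ 1/d², so Δm = 5 log₁₀(d₂/d₁) = 5 log₁₀(106/4.44) = 6.890
m₂ = m₁ + Δm = 7.90 + (6.890) = 14.790

m ≈ 14.79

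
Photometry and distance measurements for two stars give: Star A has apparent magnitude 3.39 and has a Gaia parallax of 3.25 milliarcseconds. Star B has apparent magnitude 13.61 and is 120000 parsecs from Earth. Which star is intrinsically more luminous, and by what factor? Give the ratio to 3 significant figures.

Star A: p = 3.25 mas = 3.25×10^-3″ → d = 1/p = 307.7 pc
Star A: M = m − 5 log₁₀ d + 5 = 3.39 − 5·2.4881 + 5 = -4.051
Star B: M = m − 5 log₁₀ d + 5 = 13.61 − 5·5.0792 + 5 = -6.786
ΔM = M_A − M_B = -4.051 − (-6.786) = 2.735; smaller M is more luminous → Star B.
L ratio = 10^(0.4 |ΔM|) = 10^1.094 = 12.42

Star B is more luminous, by a factor of 12.4.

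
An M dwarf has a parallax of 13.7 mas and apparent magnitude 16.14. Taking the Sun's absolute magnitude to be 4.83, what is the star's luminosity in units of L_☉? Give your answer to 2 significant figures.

d = 1/p = 1000/13.7 mas = 72.99 pc
M = m − 5 log₁₀ d + 5 = 16.14 − 5·1.8633 + 5 = 11.824
M − M_☉ = 11.824 − 4.83 = 6.994
L/L_☉ = 10^(−0.4 × 6.994) = 1.594×10^-3

L/L_☉ ≈ 1.6×10^-3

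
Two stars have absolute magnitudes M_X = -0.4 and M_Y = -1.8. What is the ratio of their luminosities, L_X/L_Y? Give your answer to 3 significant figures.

L_X/L_Y ≈ 0.275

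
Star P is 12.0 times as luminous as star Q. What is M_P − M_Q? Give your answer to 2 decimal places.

M_P − M_Q ≈ -2.70

Pogson: ΔM = −2.5 log₁₀(ratio) = −2.5 log₁₀(12.0) = −2.5 × 1.0792 = -2.698
Star P is brighter, so it has the smaller magnitude: the difference is negative.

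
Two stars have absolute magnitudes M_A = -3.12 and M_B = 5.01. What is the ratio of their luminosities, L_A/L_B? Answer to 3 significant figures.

L_A/L_B ≈ 1790

ΔM = M_A − M_B = -8.13
L_A/L_B = 10^(−0.4 ΔM) = 10^3.252 = 1786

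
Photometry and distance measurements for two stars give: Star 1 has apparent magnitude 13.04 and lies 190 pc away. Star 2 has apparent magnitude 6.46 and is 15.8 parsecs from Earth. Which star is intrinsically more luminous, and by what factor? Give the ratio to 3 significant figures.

Star 1: M = m − 5 log₁₀ d + 5 = 13.04 − 5·2.2788 + 5 = 6.646
Star 2: M = m − 5 log₁₀ d + 5 = 6.46 − 5·1.1987 + 5 = 5.467
ΔM = M_1 − M_2 = 6.646 − (5.467) = 1.180; smaller M is more luminous → Star 2.
L ratio = 10^(0.4 |ΔM|) = 10^0.472 = 2.964

Star 2 is more luminous, by a factor of 2.96.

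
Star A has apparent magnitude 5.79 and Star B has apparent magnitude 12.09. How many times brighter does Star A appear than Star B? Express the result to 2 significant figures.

Δm = 5.79 − (12.09) = -6.30
Flux ratio = 10^(−0.4 Δm) = 10^(−0.4 × -6.30) = 10^2.520 = 331.1

330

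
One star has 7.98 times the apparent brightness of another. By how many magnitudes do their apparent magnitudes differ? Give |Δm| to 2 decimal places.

Pogson: Δm = −2.5 log₁₀(ratio) = −2.5 log₁₀(7.98) = −2.5 × 0.9020 = -2.255

|Δm| ≈ 2.26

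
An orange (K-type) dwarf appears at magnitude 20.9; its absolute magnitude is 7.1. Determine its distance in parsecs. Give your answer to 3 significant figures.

μ = m − M = 13.800
m − M = 5 log₁₀ d − 5
log₁₀ d = (m − M)/5 + 1 = 3.7600
d = 10^3.7600 = 5754 pc

d ≈ 5750 pc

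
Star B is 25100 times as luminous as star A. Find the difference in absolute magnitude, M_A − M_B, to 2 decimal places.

Pogson: ΔM = −2.5 log₁₀(ratio) = −2.5 log₁₀(25100) = −2.5 × 4.3997 = -10.999
Star B is brighter so has the smaller magnitude: M_A − M_B is positive.

M_A − M_B ≈ 11.00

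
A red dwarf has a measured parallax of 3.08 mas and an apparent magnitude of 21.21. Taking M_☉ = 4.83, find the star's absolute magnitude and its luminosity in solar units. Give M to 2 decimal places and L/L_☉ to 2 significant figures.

M ≈ 13.65; L/L_☉ ≈ 3.0×10^-4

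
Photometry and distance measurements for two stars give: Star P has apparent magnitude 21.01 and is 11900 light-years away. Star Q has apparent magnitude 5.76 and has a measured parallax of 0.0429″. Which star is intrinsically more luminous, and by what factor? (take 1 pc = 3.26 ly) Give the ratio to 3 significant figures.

Star Q is more luminous, by a factor of 51.3.

Star P: d = 11900 ly / 3.26 = 3650 pc
Star P: M = m − 5 log₁₀ d + 5 = 21.01 − 5·3.5623 + 5 = 8.198
Star Q: d = 1/p = 1/0.0429″ = 23.31 pc
Star Q: M = m − 5 log₁₀ d + 5 = 5.76 − 5·1.3675 + 5 = 3.922
ΔM = M_P − M_Q = 8.198 − (3.922) = 4.276; smaller M is more luminous → Star Q.
L ratio = 10^(0.4 |ΔM|) = 10^1.710 = 51.34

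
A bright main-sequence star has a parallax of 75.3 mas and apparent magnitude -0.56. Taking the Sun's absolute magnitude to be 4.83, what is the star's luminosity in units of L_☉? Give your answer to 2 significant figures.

d = 1/p = 1000/75.3 mas = 13.28 pc
M = m − 5 log₁₀ d + 5 = -0.56 − 5·1.1232 + 5 = -1.176
M − M_☉ = -1.176 − 4.83 = -6.006
L/L_☉ = 10^(−0.4 × -6.006) = 252.6

L/L_☉ ≈ 250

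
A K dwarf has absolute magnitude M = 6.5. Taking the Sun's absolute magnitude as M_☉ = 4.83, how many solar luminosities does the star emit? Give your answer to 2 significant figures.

M − M_☉ = 6.5 − 4.83 = 1.670
L/L_☉ = 10^(−0.4 (M − M_☉)) = 10^-0.668 = 0.2148

L/L_☉ ≈ 0.21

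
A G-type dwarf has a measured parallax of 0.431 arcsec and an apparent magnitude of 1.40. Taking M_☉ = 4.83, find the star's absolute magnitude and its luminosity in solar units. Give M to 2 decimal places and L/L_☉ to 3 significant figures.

M ≈ 4.57; L/L_☉ ≈ 1.27

d = 1/p = 1/0.431″ = 2.320 pc
M = m − 5 log₁₀ d + 5 = 1.40 − 5·0.3655 + 5 = 4.572
M − M_☉ = 4.572 − 4.83 = -0.258
L/L_☉ = 10^(−0.4 × -0.258) = 1.268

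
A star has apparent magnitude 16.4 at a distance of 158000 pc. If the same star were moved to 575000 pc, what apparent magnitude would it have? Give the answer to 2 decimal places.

m ≈ 19.21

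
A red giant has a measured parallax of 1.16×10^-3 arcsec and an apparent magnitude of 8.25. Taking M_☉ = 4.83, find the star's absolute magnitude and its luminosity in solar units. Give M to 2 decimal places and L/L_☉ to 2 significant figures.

M ≈ -1.43; L/L_☉ ≈ 320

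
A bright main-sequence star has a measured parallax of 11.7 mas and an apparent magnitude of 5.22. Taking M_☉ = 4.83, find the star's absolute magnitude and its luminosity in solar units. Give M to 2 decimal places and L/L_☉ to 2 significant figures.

d = 1/p = 1000/11.7 mas = 85.47 pc
M = m − 5 log₁₀ d + 5 = 5.22 − 5·1.9318 + 5 = 0.561
M − M_☉ = 0.561 − 4.83 = -4.269
L/L_☉ = 10^(−0.4 × -4.269) = 51.01

M ≈ 0.56; L/L_☉ ≈ 51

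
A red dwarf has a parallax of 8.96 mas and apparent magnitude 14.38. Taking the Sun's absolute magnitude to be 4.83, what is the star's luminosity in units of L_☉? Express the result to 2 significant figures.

d = 1/p = 1000/8.96 mas = 111.6 pc
M = m − 5 log₁₀ d + 5 = 14.38 − 5·2.0477 + 5 = 9.142
M − M_☉ = 9.142 − 4.83 = 4.312
L/L_☉ = 10^(−0.4 × 4.312) = 0.01885

L/L_☉ ≈ 0.019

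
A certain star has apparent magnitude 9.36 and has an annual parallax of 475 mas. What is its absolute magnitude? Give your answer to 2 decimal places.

M ≈ 12.74

p = 475 mas = 0.475″ → d = 1/p = 2.105 pc
5 log₁₀(d/10 pc) = 5 log₁₀(2.105) − 5 = -3.383
M = m − 5 log₁₀(d/10) = 9.36 + 3.383 = 12.743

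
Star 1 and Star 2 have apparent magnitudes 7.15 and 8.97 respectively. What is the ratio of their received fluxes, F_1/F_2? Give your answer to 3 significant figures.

F_1/F_2 ≈ 5.35

Magnitude difference = -1.82
Flux ratio = 10^(−0.4 Δm) = 10^(−0.4 × -1.82) = 10^0.728 = 5.346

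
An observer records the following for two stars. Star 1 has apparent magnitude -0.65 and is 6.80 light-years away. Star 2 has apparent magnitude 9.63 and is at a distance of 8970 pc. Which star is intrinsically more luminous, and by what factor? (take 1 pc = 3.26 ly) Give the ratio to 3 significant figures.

Star 2 is more luminous, by a factor of 1430.

Star 1: d = 6.80 ly / 3.26 = 2.086 pc
Star 1: M = m − 5 log₁₀ d + 5 = -0.65 − 5·0.3193 + 5 = 2.754
Star 2: M = m − 5 log₁₀ d + 5 = 9.63 − 5·3.9528 + 5 = -5.134
ΔM = M_1 − M_2 = 2.754 − (-5.134) = 7.888; smaller M is more luminous → Star 2.
L ratio = 10^(0.4 |ΔM|) = 10^3.155 = 1429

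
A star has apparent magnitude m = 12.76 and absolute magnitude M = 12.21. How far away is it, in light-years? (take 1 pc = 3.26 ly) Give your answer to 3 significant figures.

d ≈ 42.0 ly

Distance modulus: m − M = 12.76 − (12.21) = 0.550
m − M = 5 log₁₀ d − 5
log₁₀ d = (m − M)/5 + 1 = 1.1100
d = 10^1.1100 = 12.88 pc
= 42.00 ly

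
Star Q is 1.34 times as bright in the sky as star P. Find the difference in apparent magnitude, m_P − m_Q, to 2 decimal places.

Pogson: Δm = −2.5 log₁₀(ratio) = −2.5 log₁₀(1.34) = −2.5 × 0.1271 = -0.318
Star Q is brighter so has the smaller magnitude: m_P − m_Q is positive.

m_P − m_Q ≈ 0.32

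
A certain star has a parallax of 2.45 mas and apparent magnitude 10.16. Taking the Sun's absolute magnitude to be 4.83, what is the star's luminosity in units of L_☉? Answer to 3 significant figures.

d = 1/p = 1000/2.45 mas = 408.2 pc
M = m − 5 log₁₀ d + 5 = 10.16 − 5·2.6108 + 5 = 2.106
M − M_☉ = 2.106 − 4.83 = -2.724
L/L_☉ = 10^(−0.4 × -2.724) = 12.29

L/L_☉ ≈ 12.3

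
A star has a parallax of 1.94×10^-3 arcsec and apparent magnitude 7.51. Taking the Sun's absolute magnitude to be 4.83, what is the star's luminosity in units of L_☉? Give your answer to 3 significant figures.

d = 1/p = 1/1.94×10^-3″ = 515.5 pc
M = m − 5 log₁₀ d + 5 = 7.51 − 5·2.7122 + 5 = -1.051
M − M_☉ = -1.051 − 4.83 = -5.881
L/L_☉ = 10^(−0.4 × -5.881) = 225.1

L/L_☉ ≈ 225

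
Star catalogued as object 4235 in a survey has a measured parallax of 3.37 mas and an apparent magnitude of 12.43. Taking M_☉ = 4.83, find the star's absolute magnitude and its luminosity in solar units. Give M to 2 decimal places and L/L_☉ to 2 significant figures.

M ≈ 5.07; L/L_☉ ≈ 0.80

d = 1/p = 1000/3.37 mas = 296.7 pc
M = m − 5 log₁₀ d + 5 = 12.43 − 5·2.4724 + 5 = 5.068
M − M_☉ = 5.068 − 4.83 = 0.238
L/L_☉ = 10^(−0.4 × 0.238) = 0.8030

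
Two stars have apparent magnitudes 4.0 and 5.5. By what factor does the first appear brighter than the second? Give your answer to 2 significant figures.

Δm = 4.0 − (5.5) = -1.5
Flux ratio = 10^(−0.4 Δm) = 10^(−0.4 × -1.5) = 10^0.600 = 3.981

4.0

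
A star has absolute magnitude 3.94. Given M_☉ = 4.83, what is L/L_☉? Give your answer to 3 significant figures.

M − M_☉ = 3.94 − 4.83 = -0.890
L/L_☉ = 10^(−0.4 (M − M_☉)) = 10^0.356 = 2.270

L/L_☉ ≈ 2.27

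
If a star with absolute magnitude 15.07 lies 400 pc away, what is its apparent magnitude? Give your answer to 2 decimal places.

m = M + 5 log₁₀ d − 5 = 15.07 + 5·2.6021 − 5 = 23.080

m ≈ 23.08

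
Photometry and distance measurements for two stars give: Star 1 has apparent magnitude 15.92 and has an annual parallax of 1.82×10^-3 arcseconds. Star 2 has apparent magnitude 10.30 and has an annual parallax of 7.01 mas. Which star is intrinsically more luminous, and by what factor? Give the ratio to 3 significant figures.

Star 2 is more luminous, by a factor of 11.9.

Star 1: d = 1/p = 1/1.82×10^-3″ = 549.5 pc
Star 1: M = m − 5 log₁₀ d + 5 = 15.92 − 5·2.7399 + 5 = 7.220
Star 2: p = 7.01 mas = 7.01×10^-3″ → d = 1/p = 142.7 pc
Star 2: M = m − 5 log₁₀ d + 5 = 10.30 − 5·2.1543 + 5 = 4.529
ΔM = M_1 − M_2 = 7.220 − (4.529) = 2.692; smaller M is more luminous → Star 2.
L ratio = 10^(0.4 |ΔM|) = 10^1.077 = 11.93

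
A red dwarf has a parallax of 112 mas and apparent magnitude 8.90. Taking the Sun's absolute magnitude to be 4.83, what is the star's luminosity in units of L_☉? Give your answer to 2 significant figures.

d = 1/p = 1000/112 mas = 8.929 pc
M = m − 5 log₁₀ d + 5 = 8.90 − 5·0.9508 + 5 = 9.146
M − M_☉ = 9.146 − 4.83 = 4.316
L/L_☉ = 10^(−0.4 × 4.316) = 0.01877

L/L_☉ ≈ 0.019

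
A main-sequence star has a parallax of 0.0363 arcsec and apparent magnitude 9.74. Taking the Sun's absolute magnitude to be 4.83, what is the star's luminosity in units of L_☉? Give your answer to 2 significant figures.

L/L_☉ ≈ 0.082

d = 1/p = 1/0.0363″ = 27.55 pc
M = m − 5 log₁₀ d + 5 = 9.74 − 5·1.4401 + 5 = 7.540
M − M_☉ = 7.540 − 4.83 = 2.710
L/L_☉ = 10^(−0.4 × 2.710) = 0.08245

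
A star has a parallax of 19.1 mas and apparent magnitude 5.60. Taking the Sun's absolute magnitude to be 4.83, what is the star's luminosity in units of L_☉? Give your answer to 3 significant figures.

L/L_☉ ≈ 13.5

d = 1/p = 1000/19.1 mas = 52.36 pc
M = m − 5 log₁₀ d + 5 = 5.60 − 5·1.7190 + 5 = 2.005
M − M_☉ = 2.005 − 4.83 = -2.825
L/L_☉ = 10^(−0.4 × -2.825) = 13.49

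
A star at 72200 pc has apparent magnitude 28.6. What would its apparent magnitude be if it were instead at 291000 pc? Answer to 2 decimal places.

m ≈ 31.63

Flux ∝ 1/d², so Δm = 5 log₁₀(d₂/d₁) = 5 log₁₀(291000/72200) = 3.027
m₂ = m₁ + Δm = 28.6 + (3.027) = 31.627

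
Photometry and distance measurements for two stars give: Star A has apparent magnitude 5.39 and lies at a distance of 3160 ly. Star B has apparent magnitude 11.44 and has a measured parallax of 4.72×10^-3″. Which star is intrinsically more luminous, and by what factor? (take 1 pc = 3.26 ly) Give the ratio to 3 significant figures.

Star A is more luminous, by a factor of 5510.

Star A: d = 3160 ly / 3.26 = 969.3 pc
Star A: M = m − 5 log₁₀ d + 5 = 5.39 − 5·2.9865 + 5 = -4.542
Star B: d = 1/p = 1/4.72×10^-3″ = 211.9 pc
Star B: M = m − 5 log₁₀ d + 5 = 11.44 − 5·2.3261 + 5 = 4.810
ΔM = M_A − M_B = -4.542 − (4.810) = -9.352; smaller M is more luminous → Star A.
L ratio = 10^(0.4 |ΔM|) = 10^3.741 = 5506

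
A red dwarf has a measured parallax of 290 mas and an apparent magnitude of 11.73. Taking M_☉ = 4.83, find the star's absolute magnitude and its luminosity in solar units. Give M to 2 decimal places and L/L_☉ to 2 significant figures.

M ≈ 14.04; L/L_☉ ≈ 2.1×10^-4

d = 1/p = 1000/290 mas = 3.448 pc
M = m − 5 log₁₀ d + 5 = 11.73 − 5·0.5376 + 5 = 14.042
M − M_☉ = 14.042 − 4.83 = 9.212
L/L_☉ = 10^(−0.4 × 9.212) = 2.066×10^-4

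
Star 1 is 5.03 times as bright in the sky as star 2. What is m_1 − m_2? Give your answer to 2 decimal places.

Pogson: Δm = −2.5 log₁₀(ratio) = −2.5 log₁₀(5.03) = −2.5 × 0.7016 = -1.754
Star 1 is brighter, so it has the smaller magnitude: the difference is negative.

m_1 − m_2 ≈ -1.75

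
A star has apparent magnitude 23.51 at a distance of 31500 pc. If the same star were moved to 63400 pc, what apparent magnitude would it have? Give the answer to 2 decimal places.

Flux ∝ 1/d², so Δm = 5 log₁₀(d₂/d₁) = 5 log₁₀(63400/31500) = 1.519
m₂ = m₁ + Δm = 23.51 + (1.519) = 25.029

m ≈ 25.03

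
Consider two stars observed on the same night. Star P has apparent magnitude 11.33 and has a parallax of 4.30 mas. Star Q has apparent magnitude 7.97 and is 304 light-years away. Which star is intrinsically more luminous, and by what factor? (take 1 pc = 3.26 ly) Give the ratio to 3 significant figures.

Star P: p = 4.30 mas = 4.30×10^-3″ → d = 1/p = 232.6 pc
Star P: M = m − 5 log₁₀ d + 5 = 11.33 − 5·2.3665 + 5 = 4.497
Star Q: d = 304 ly / 3.26 = 93.25 pc
Star Q: M = m − 5 log₁₀ d + 5 = 7.97 − 5·1.9697 + 5 = 3.122
ΔM = M_P − M_Q = 4.497 − (3.122) = 1.376; smaller M is more luminous → Star Q.
L ratio = 10^(0.4 |ΔM|) = 10^0.550 = 3.550

Star Q is more luminous, by a factor of 3.55.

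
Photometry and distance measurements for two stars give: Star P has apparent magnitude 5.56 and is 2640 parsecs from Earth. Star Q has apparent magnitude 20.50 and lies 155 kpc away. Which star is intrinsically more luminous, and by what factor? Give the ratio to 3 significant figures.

Star P: M = m − 5 log₁₀ d + 5 = 5.56 − 5·3.4216 + 5 = -6.548
Star Q: d = 155 kpc = 155000 pc
Star Q: M = m − 5 log₁₀ d + 5 = 20.50 − 5·5.1903 + 5 = -0.452
ΔM = M_P − M_Q = -6.548 − (-0.452) = -6.096; smaller M is more luminous → Star P.
L ratio = 10^(0.4 |ΔM|) = 10^2.439 = 274.5

Star P is more luminous, by a factor of 275.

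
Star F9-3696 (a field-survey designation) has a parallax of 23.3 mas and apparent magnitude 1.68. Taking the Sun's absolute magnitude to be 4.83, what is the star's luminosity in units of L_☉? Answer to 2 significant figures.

L/L_☉ ≈ 340

d = 1/p = 1000/23.3 mas = 42.92 pc
M = m − 5 log₁₀ d + 5 = 1.68 − 5·1.6326 + 5 = -1.483
M − M_☉ = -1.483 − 4.83 = -6.313
L/L_☉ = 10^(−0.4 × -6.313) = 335.2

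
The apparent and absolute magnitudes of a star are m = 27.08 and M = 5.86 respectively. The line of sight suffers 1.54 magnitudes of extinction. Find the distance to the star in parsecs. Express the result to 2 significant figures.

d ≈ 86000 pc

m − M = 5 log₁₀(d/10 pc) + A  ⇒  27.08 − (5.86) − 1.54 = 5 log₁₀(d/10)
19.680 = 5 log₁₀(d/10)
log₁₀ d = (m − M − A)/5 + 1 = 4.9360
d = 10^4.9360 = 86300 pc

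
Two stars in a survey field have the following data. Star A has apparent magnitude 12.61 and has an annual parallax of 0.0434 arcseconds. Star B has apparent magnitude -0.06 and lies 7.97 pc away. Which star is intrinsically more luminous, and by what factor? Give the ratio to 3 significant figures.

Star B is more luminous, by a factor of 14000.

Star A: d = 1/p = 1/0.0434″ = 23.04 pc
Star A: M = m − 5 log₁₀ d + 5 = 12.61 − 5·1.3625 + 5 = 10.797
Star B: M = m − 5 log₁₀ d + 5 = -0.06 − 5·0.9015 + 5 = 0.433
ΔM = M_A − M_B = 10.797 − (0.433) = 10.365; smaller M is more luminous → Star B.
L ratio = 10^(0.4 |ΔM|) = 10^4.146 = 13990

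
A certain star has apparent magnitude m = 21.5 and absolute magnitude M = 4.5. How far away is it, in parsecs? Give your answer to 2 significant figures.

μ = m − M = 17.000
m − M = 5 log₁₀ d − 5
log₁₀ d = (m − M)/5 + 1 = 4.4000
d = 10^4.4000 = 25120 pc

d ≈ 25000 pc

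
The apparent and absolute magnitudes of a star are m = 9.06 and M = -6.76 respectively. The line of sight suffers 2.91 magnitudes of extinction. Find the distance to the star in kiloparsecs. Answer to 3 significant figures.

m − M = 5 log₁₀(d/10 pc) + A  ⇒  9.06 − (-6.76) − 2.91 = 5 log₁₀(d/10)
12.910 = 5 log₁₀(d/10)
log₁₀ d = (m − M − A)/5 + 1 = 3.5820
d = 10^3.5820 = 3819 pc
= 3.819 kpc

d ≈ 3.82 kpc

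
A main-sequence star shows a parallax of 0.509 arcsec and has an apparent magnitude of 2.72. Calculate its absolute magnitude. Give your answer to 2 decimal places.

M ≈ 6.25

d = 1/p = 1/0.509″ = 1.965 pc
5 log₁₀(d/10 pc) = 5 log₁₀(1.965) − 5 = -3.534
M = m − 5 log₁₀(d/10) = 2.72 + 3.534 = 6.254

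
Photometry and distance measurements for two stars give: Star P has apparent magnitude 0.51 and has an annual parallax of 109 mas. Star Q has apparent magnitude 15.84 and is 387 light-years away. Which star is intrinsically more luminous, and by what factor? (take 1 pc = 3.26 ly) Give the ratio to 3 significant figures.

Star P: p = 109 mas = 0.109″ → d = 1/p = 9.174 pc
Star P: M = m − 5 log₁₀ d + 5 = 0.51 − 5·0.9626 + 5 = 0.697
Star Q: d = 387 ly / 3.26 = 118.7 pc
Star Q: M = m − 5 log₁₀ d + 5 = 15.84 − 5·2.0745 + 5 = 10.468
ΔM = M_P − M_Q = 0.697 − (10.468) = -9.770; smaller M is more luminous → Star P.
L ratio = 10^(0.4 |ΔM|) = 10^3.908 = 8094

Star P is more luminous, by a factor of 8090.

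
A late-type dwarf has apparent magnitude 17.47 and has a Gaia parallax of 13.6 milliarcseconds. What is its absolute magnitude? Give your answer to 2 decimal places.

M ≈ 13.14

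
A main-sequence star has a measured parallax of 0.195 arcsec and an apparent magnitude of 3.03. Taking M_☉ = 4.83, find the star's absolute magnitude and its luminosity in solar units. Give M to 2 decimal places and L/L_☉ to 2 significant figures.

M ≈ 4.48; L/L_☉ ≈ 1.4

d = 1/p = 1/0.195″ = 5.128 pc
M = m − 5 log₁₀ d + 5 = 3.03 − 5·0.7100 + 5 = 4.480
M − M_☉ = 4.480 − 4.83 = -0.350
L/L_☉ = 10^(−0.4 × -0.350) = 1.380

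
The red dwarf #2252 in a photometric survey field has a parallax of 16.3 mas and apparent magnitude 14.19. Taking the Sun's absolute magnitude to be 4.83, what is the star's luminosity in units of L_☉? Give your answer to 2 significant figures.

L/L_☉ ≈ 6.8×10^-3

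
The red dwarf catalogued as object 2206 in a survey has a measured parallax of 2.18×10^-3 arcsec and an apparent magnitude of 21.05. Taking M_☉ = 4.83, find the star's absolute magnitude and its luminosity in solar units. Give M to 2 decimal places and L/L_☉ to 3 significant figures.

d = 1/p = 1/2.18×10^-3″ = 458.7 pc
M = m − 5 log₁₀ d + 5 = 21.05 − 5·2.6615 + 5 = 12.742
M − M_☉ = 12.742 − 4.83 = 7.912
L/L_☉ = 10^(−0.4 × 7.912) = 6.840×10^-4

M ≈ 12.74; L/L_☉ ≈ 6.84×10^-4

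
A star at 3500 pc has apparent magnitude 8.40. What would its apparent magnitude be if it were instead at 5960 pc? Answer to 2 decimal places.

m ≈ 9.56

Flux ∝ 1/d², so Δm = 5 log₁₀(d₂/d₁) = 5 log₁₀(5960/3500) = 1.156
m₂ = m₁ + Δm = 8.40 + (1.156) = 9.556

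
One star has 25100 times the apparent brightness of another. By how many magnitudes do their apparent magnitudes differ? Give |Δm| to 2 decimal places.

|Δm| ≈ 11.00

Pogson: Δm = −2.5 log₁₀(ratio) = −2.5 log₁₀(25100) = −2.5 × 4.3997 = -10.999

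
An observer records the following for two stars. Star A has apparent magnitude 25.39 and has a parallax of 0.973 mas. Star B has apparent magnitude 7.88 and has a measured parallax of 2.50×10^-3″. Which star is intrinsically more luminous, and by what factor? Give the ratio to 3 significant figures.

Star A: p = 0.973 mas = 9.73×10^-4″ → d = 1/p = 1028 pc
Star A: M = m − 5 log₁₀ d + 5 = 25.39 − 5·3.0119 + 5 = 15.331
Star B: d = 1/p = 1/2.50×10^-3″ = 400.0 pc
Star B: M = m − 5 log₁₀ d + 5 = 7.88 − 5·2.6021 + 5 = -0.130
ΔM = M_A − M_B = 15.331 − (-0.130) = 15.461; smaller M is more luminous → Star B.
L ratio = 10^(0.4 |ΔM|) = 10^6.184 = 1.529×10^6

Star B is more luminous, by a factor of 1.53×10^6.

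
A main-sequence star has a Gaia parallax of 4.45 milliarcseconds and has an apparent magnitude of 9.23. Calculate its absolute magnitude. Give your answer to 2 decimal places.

M ≈ 2.47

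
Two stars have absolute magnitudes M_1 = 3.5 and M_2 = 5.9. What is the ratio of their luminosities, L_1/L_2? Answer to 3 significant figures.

ΔM = M_1 − M_2 = -2.4
L_1/L_2 = 10^(−0.4 ΔM) = 10^0.960 = 9.120

L_1/L_2 ≈ 9.12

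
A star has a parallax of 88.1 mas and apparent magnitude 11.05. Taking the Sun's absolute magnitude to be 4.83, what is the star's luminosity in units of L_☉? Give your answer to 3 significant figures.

L/L_☉ ≈ 4.19×10^-3

d = 1/p = 1000/88.1 mas = 11.35 pc
M = m − 5 log₁₀ d + 5 = 11.05 − 5·1.0550 + 5 = 10.775
M − M_☉ = 10.775 − 4.83 = 5.945
L/L_☉ = 10^(−0.4 × 5.945) = 4.188×10^-3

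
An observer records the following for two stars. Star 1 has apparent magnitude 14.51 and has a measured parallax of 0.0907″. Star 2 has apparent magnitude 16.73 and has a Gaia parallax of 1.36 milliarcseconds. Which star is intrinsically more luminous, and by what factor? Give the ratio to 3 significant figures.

Star 2 is more luminous, by a factor of 576.

Star 1: d = 1/p = 1/0.0907″ = 11.03 pc
Star 1: M = m − 5 log₁₀ d + 5 = 14.51 − 5·1.0424 + 5 = 14.298
Star 2: p = 1.36 mas = 1.36×10^-3″ → d = 1/p = 735.3 pc
Star 2: M = m − 5 log₁₀ d + 5 = 16.73 − 5·2.8665 + 5 = 7.398
ΔM = M_1 − M_2 = 14.298 − (7.398) = 6.900; smaller M is more luminous → Star 2.
L ratio = 10^(0.4 |ΔM|) = 10^2.760 = 575.6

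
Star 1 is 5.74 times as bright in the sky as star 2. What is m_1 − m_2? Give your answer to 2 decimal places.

Pogson: Δm = −2.5 log₁₀(ratio) = −2.5 log₁₀(5.74) = −2.5 × 0.7589 = -1.897
Star 1 is brighter, so it has the smaller magnitude: the difference is negative.

m_1 − m_2 ≈ -1.90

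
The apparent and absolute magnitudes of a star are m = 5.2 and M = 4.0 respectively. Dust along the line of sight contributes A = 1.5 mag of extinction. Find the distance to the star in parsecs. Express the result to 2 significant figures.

d ≈ 8.7 pc

m − M = 5 log₁₀(d/10 pc) + A  ⇒  5.2 − (4.0) − 1.5 = 5 log₁₀(d/10)
-0.300 = 5 log₁₀(d/10)
log₁₀ d = (m − M − A)/5 + 1 = 0.9400
d = 10^0.9400 = 8.710 pc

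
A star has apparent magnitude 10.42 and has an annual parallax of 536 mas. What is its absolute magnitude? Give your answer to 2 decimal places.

p = 536 mas = 0.536″ → d = 1/p = 1.866 pc
5 log₁₀(d/10 pc) = 5 log₁₀(1.866) − 5 = -3.646
M = m − 5 log₁₀(d/10) = 10.42 + 3.646 = 14.066

M ≈ 14.07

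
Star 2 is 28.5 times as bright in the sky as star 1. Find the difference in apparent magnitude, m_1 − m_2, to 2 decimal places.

Pogson: Δm = −2.5 log₁₀(ratio) = −2.5 log₁₀(28.5) = −2.5 × 1.4548 = -3.637
Star 2 is brighter so has the smaller magnitude: m_1 − m_2 is positive.

m_1 − m_2 ≈ 3.64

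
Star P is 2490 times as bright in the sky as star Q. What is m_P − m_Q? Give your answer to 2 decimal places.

m_P − m_Q ≈ -8.49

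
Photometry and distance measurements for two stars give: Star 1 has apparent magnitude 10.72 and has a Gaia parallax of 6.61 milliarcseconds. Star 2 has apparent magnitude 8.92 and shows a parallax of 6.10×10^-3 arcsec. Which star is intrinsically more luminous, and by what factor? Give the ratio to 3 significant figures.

Star 1: p = 6.61 mas = 6.61×10^-3″ → d = 1/p = 151.3 pc
Star 1: M = m − 5 log₁₀ d + 5 = 10.72 − 5·2.1798 + 5 = 4.821
Star 2: d = 1/p = 1/6.10×10^-3″ = 163.9 pc
Star 2: M = m − 5 log₁₀ d + 5 = 8.92 − 5·2.2147 + 5 = 2.847
ΔM = M_1 − M_2 = 4.821 − (2.847) = 1.974; smaller M is more luminous → Star 2.
L ratio = 10^(0.4 |ΔM|) = 10^0.790 = 6.162

Star 2 is more luminous, by a factor of 6.16.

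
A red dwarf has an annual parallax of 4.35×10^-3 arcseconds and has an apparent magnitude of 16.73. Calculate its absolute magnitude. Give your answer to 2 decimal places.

d = 1/p = 1/4.35×10^-3″ = 229.9 pc
5 log₁₀(d/10 pc) = 5 log₁₀(229.9) − 5 = 6.808
M = m − 5 log₁₀(d/10) = 16.73 − 6.808 = 9.922

M ≈ 9.92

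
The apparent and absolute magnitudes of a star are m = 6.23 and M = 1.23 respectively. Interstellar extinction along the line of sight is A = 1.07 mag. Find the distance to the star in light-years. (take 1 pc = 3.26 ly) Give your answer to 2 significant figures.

m − M = 5 log₁₀(d/10 pc) + A  ⇒  6.23 − (1.23) − 1.07 = 5 log₁₀(d/10)
3.930 = 5 log₁₀(d/10)
log₁₀ d = (m − M − A)/5 + 1 = 1.7860
d = 10^1.7860 = 61.09 pc
= 199.2 ly

d ≈ 200 ly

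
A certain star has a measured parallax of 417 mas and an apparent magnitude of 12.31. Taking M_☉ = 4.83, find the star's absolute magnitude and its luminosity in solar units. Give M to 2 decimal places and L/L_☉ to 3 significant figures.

M ≈ 15.41; L/L_☉ ≈ 5.86×10^-5

d = 1/p = 1000/417 mas = 2.398 pc
M = m − 5 log₁₀ d + 5 = 12.31 − 5·0.3799 + 5 = 15.411
M − M_☉ = 15.411 − 4.83 = 10.581
L/L_☉ = 10^(−0.4 × 10.581) = 5.858×10^-5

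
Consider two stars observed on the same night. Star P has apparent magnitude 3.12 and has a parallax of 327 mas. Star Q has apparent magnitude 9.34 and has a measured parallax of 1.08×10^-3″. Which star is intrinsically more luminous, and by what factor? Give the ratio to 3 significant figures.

Star P: p = 327 mas = 0.327″ → d = 1/p = 3.058 pc
Star P: M = m − 5 log₁₀ d + 5 = 3.12 − 5·0.4855 + 5 = 5.693
Star Q: d = 1/p = 1/1.08×10^-3″ = 925.9 pc
Star Q: M = m − 5 log₁₀ d + 5 = 9.34 − 5·2.9666 + 5 = -0.493
ΔM = M_P − M_Q = 5.693 − (-0.493) = 6.186; smaller M is more luminous → Star Q.
L ratio = 10^(0.4 |ΔM|) = 10^2.474 = 298.0

Star Q is more luminous, by a factor of 298.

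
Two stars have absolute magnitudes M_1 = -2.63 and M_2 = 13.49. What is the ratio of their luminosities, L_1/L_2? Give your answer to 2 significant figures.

L_1/L_2 ≈ 2.8×10^6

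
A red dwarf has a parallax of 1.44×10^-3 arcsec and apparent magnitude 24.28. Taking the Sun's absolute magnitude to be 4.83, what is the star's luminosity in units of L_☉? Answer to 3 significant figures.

L/L_☉ ≈ 8.00×10^-5

d = 1/p = 1/1.44×10^-3″ = 694.4 pc
M = m − 5 log₁₀ d + 5 = 24.28 − 5·2.8416 + 5 = 15.072
M − M_☉ = 15.072 − 4.83 = 10.242
L/L_☉ = 10^(−0.4 × 10.242) = 8.003×10^-5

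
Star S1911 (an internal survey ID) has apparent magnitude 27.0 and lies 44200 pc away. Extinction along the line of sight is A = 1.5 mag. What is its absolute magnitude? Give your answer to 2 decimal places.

5 log₁₀(d/10 pc) = 5 log₁₀(44200) − 5 = 18.227
M = m − 5 log₁₀(d/10) − A = 27.0 − 18.227 − 1.5 = 7.273

M ≈ 7.27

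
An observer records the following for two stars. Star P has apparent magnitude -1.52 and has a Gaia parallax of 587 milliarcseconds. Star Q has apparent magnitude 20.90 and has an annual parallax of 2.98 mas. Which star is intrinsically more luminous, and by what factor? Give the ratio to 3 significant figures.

Star P: p = 587 mas = 0.587″ → d = 1/p = 1.704 pc
Star P: M = m − 5 log₁₀ d + 5 = -1.52 − 5·0.2314 + 5 = 2.323
Star Q: p = 2.98 mas = 2.98×10^-3″ → d = 1/p = 335.6 pc
Star Q: M = m − 5 log₁₀ d + 5 = 20.90 − 5·2.5258 + 5 = 13.271
ΔM = M_P − M_Q = 2.323 − (13.271) = -10.948; smaller M is more luminous → Star P.
L ratio = 10^(0.4 |ΔM|) = 10^4.379 = 23940

Star P is more luminous, by a factor of 23900.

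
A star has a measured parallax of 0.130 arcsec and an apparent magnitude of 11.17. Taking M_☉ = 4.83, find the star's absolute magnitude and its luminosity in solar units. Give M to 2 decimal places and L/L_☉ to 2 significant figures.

M ≈ 11.74; L/L_☉ ≈ 1.7×10^-3

d = 1/p = 1/0.130″ = 7.692 pc
M = m − 5 log₁₀ d + 5 = 11.17 − 5·0.8861 + 5 = 11.740
M − M_☉ = 11.740 − 4.83 = 6.910
L/L_☉ = 10^(−0.4 × 6.910) = 1.722×10^-3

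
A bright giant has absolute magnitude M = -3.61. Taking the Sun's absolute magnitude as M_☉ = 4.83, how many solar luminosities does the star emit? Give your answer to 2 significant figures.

M − M_☉ = -3.61 − 4.83 = -8.440
L/L_☉ = 10^(−0.4 (M − M_☉)) = 10^3.376 = 2377

L/L_☉ ≈ 2400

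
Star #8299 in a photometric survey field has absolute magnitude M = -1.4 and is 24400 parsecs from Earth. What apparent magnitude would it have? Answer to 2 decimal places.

m ≈ 15.54

m = M + 5 log₁₀ d − 5 = -1.4 + 5·4.3874 − 5 = 15.537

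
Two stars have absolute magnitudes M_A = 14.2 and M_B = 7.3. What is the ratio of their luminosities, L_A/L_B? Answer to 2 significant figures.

ΔM = M_A − M_B = 6.9
L_A/L_B = 10^(−0.4 ΔM) = 10^-2.760 = 1.738×10^-3

L_A/L_B ≈ 1.7×10^-3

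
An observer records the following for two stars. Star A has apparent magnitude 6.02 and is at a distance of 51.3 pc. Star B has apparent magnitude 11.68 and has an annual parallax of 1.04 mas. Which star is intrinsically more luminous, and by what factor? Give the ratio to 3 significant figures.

Star A: M = m − 5 log₁₀ d + 5 = 6.02 − 5·1.7101 + 5 = 2.469
Star B: p = 1.04 mas = 1.04×10^-3″ → d = 1/p = 961.5 pc
Star B: M = m − 5 log₁₀ d + 5 = 11.68 − 5·2.9830 + 5 = 1.765
ΔM = M_A − M_B = 2.469 − (1.765) = 0.704; smaller M is more luminous → Star B.
L ratio = 10^(0.4 |ΔM|) = 10^0.282 = 1.913

Star B is more luminous, by a factor of 1.91.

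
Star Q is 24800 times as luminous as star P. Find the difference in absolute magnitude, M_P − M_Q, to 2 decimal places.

Pogson: ΔM = −2.5 log₁₀(ratio) = −2.5 log₁₀(24800) = −2.5 × 4.3945 = -10.986
Star Q is brighter so has the smaller magnitude: M_P − M_Q is positive.

M_P − M_Q ≈ 10.99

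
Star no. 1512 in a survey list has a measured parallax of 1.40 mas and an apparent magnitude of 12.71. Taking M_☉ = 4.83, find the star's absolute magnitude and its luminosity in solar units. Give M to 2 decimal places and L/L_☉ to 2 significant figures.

M ≈ 3.44; L/L_☉ ≈ 3.6

d = 1/p = 1000/1.40 mas = 714.3 pc
M = m − 5 log₁₀ d + 5 = 12.71 − 5·2.8539 + 5 = 3.441
M − M_☉ = 3.441 − 4.83 = -1.389
L/L_☉ = 10^(−0.4 × -1.389) = 3.595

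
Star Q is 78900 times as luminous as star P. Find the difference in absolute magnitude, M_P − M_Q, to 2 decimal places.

M_P − M_Q ≈ 12.24

Pogson: ΔM = −2.5 log₁₀(ratio) = −2.5 log₁₀(78900) = −2.5 × 4.8971 = -12.243
Star Q is brighter so has the smaller magnitude: M_P − M_Q is positive.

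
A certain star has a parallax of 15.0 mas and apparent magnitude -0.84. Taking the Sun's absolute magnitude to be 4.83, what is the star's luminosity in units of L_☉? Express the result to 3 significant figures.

L/L_☉ ≈ 8240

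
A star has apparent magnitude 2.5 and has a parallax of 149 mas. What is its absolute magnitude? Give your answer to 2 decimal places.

p = 149 mas = 0.149″ → d = 1/p = 6.711 pc
5 log₁₀(d/10 pc) = 5 log₁₀(6.711) − 5 = -0.866
M = m − 5 log₁₀(d/10) = 2.5 + 0.866 = 3.366

M ≈ 3.37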